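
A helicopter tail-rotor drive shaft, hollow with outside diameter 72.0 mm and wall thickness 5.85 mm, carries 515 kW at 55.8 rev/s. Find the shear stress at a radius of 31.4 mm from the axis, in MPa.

ω = 2π·55.8 = 350.6 rad/s, so T = P/ω = 515×10³ / 350.6 = 1469 N·m.
J = π(d_o⁴ − d_i⁴)/32 = π(0.0720⁴ − 0.0603⁴)/32 = 1.340×10^-6 m⁴.
Shear stress varies linearly with radius: τ = T·r/J = 1469 × 0.0314 / 1.340×10^-6 = 3.441×10^7 Pa.

34.4 MPa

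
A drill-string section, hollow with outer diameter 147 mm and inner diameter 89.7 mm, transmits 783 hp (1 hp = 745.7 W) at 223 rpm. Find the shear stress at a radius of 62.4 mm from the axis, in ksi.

ω = 2π·223/60 = 23.35 rad/s, so T = P/ω = 783×745.7 / 23.35 = 25000 N·m.
J = π(d_o⁴ − d_i⁴)/32 = π(0.147⁴ − 0.0897⁴)/32 = 3.949×10^-5 m⁴.
Shear stress varies linearly with radius: τ = T·r/J = 25000 × 0.0624 / 3.949×10^-5 = 3.951×10^7 Pa.

5.73 ksi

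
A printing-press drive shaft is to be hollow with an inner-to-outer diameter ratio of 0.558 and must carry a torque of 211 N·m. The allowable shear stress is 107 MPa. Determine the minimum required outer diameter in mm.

22.3 mm

For a hollow shaft with d_i/d_o = 0.558: τ_max = 16T/(π d_o³ (1−k⁴)), so d_o = [16T/(π τ_allow (1−k⁴))]^(1/3) = [16·211.0/(π·1.07×10^8·0.9031)]^(1/3) = 0.02232 m.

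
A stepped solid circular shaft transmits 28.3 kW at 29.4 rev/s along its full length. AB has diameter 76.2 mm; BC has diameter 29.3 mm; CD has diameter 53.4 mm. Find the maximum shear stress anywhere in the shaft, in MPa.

31.0 MPa

ω = 2π·29.4 = 184.7 rad/s, so T = P/ω = 28.3×10³ / 184.7 = 153.2 N·m.
Under the same torque, τ_max = 16T/(πd³) is largest where d is smallest — segment BC (d = 29.3 mm).
τ_max = 16·153.2/(π·(0.0293)³) = 3.102×10^7 Pa.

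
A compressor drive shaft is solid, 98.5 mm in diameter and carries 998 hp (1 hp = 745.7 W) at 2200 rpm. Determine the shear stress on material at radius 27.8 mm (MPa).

ω = 2π·2200/60 = 230.4 rad/s, so T = P/ω = 998×745.7 / 230.4 = 3230 N·m.
J = πd⁴/32 = π(0.0985)⁴/32 = 9.242×10^-6 m⁴.
Shear stress varies linearly with radius: τ = T·r/J = 3230 × 0.0278 / 9.242×10^-6 = 9.717×10^6 Pa.

9.72 MPa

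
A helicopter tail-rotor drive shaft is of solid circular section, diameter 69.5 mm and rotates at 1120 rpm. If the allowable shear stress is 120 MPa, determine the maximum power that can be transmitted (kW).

J = πd⁴/32 = π(0.0695)⁴/32 = 2.291×10^-6 m⁴.
T_max = τ_allow·J/r = 1.20×10^8 × 2.291×10^-6 / 0.0348 = 7910 N·m.
ω = 2π·1120/60 = 117.3 rad/s, so P_max = T_max·ω = 9.277×10^5 W.

928 kW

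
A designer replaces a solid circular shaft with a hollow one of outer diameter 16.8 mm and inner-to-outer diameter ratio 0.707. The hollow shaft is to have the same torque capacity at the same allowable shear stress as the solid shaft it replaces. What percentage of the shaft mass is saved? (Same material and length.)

Equal τ_max and T ⇒ the solid shaft needs d_s³ = d_o³(1−k⁴), so d_s = 16.8·(1−0.707⁴)^(1/3) = 15.26 mm.
Area ratio A_h/A_s = d_o²(1−k²)/d_s² = (1−k²)/(1−k⁴)^(2/3) = 0.6058.
Mass saving = 1 − 0.6058 = 39.4 %.

39.4 %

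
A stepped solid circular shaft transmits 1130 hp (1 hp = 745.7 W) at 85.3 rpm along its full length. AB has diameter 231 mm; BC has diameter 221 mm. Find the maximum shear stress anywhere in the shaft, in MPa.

ω = 2π·85.3/60 = 8.933 rad/s, so T = P/ω = 1130×745.7 / 8.933 = 94330 N·m.
Under the same torque, τ_max = 16T/(πd³) is largest where d is smallest — segment BC (d = 221 mm).
τ_max = 16·94330/(π·(0.221)³) = 4.451×10^7 Pa.

44.5 MPa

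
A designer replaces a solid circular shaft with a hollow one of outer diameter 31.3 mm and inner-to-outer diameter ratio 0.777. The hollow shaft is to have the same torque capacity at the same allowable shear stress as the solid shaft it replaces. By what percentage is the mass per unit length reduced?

46.4 %

Equal τ_max and T ⇒ the solid shaft needs d_s³ = d_o³(1−k⁴), so d_s = 31.3·(1−0.777⁴)^(1/3) = 26.91 mm.
Area ratio A_h/A_s = d_o²(1−k²)/d_s² = (1−k²)/(1−k⁴)^(2/3) = 0.5361.
Mass saving = 1 − 0.5361 = 46.4 %.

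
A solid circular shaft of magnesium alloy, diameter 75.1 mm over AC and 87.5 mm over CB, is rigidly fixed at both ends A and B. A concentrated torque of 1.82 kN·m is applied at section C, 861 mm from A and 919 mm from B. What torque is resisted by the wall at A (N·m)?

668 N·m

Compatibility: T_A·a/J_AC = T_B·b/J_CB with T_A + T_B = T₀.
J_AC = 3.12×10^-6 m⁴, J_CB = 5.75×10^-6 m⁴, so T_A = T₀·(J_AC/a)/((J_AC/a)+(J_CB/b)) = 667.5 N·m, T_B = 1152 N·m.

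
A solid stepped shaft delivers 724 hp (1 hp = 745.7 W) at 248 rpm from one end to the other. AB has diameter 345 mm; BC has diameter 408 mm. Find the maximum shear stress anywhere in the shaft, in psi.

ω = 2π·248/60 = 25.97 rad/s, so T = P/ω = 724×745.7 / 25.97 = 20790 N·m.
Under the same torque, τ_max = 16T/(πd³) is largest where d is smallest — segment AB (d = 345 mm).
τ_max = 16·20790/(π·(0.345)³) = 2.578×10^6 Pa.

374 psi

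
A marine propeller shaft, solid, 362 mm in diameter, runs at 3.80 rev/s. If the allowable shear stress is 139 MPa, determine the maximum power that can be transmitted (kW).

J = πd⁴/32 = π(0.362)⁴/32 = 1.686×10^-3 m⁴.
T_max = τ_allow·J/r = 1.39×10^8 × 1.686×10^-3 / 0.181 = 1.295e6 N·m.
ω = 2π·3.80 = 23.88 rad/s, so P_max = T_max·ω = 3.091×10^7 W.

30900 kW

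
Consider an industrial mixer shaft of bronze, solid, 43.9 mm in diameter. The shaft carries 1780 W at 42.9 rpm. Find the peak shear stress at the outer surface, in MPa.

23.9 MPa

ω = 2π·42.9/60 = 4.492 rad/s, so T = P/ω = 1780 / 4.492 = 396.2 N·m.
J = πd⁴/32 = π(0.0439)⁴/32 = 3.646×10^-7 m⁴.
τ_max = T·r/J = 396.2 × 0.0220 / 3.646×10^-7 = 2.385×10^7 Pa.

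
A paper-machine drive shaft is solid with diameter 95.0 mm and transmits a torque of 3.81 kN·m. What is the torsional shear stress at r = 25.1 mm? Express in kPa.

J = πd⁴/32 = π(0.0950)⁴/32 = 7.996×10^-6 m⁴.
Shear stress varies linearly with radius: τ = T·r/J = 3810 × 0.0251 / 7.996×10^-6 = 1.196×10^7 Pa.

12000 kPa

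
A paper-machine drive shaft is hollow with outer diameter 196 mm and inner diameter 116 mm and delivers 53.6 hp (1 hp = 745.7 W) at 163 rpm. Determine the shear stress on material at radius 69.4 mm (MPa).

ω = 2π·163/60 = 17.07 rad/s, so T = P/ω = 53.6×745.7 / 17.07 = 2342 N·m.
J = π(d_o⁴ − d_i⁴)/32 = π(0.196⁴ − 0.116⁴)/32 = 1.271×10^-4 m⁴.
Shear stress varies linearly with radius: τ = T·r/J = 2342 × 0.0694 / 1.271×10^-4 = 1.278×10^6 Pa.

1.28 MPa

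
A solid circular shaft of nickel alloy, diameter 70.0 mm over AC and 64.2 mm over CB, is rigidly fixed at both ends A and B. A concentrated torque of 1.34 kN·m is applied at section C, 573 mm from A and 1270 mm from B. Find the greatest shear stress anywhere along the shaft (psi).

2190 psi

Compatibility: T_A·a/J_AC = T_B·b/J_CB with T_A + T_B = T₀.
J_AC = 2.36×10^-6 m⁴, J_CB = 1.67×10^-6 m⁴, so T_A = T₀·(J_AC/a)/((J_AC/a)+(J_CB/b)) = 1016 N·m, T_B = 324.3 N·m.
τ in each portion: τ_AC = 1.51×10^7 Pa, τ_CB = 6.24×10^6 Pa; maximum is in AC.
τ_max = T_AC·r/J = 1016·0.0350/2.36×10^-6 = 1.508×10^7 Pa.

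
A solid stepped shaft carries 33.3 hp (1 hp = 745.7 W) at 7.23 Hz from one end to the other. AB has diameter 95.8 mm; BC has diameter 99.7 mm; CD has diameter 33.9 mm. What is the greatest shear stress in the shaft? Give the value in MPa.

71.5 MPa

ω = 2π·7.23 = 45.43 rad/s, so T = P/ω = 33.3×745.7 / 45.43 = 546.6 N·m.
Under the same torque, τ_max = 16T/(πd³) is largest where d is smallest — segment CD (d = 33.9 mm).
τ_max = 16·546.6/(π·(0.0339)³) = 7.146×10^7 Pa.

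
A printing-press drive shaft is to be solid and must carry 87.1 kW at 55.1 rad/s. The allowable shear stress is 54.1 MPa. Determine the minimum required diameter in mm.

ω = 55.1 rad/s, so T = P/ω = 87.1×10³ / 55.10 = 1581 N·m.
For a solid shaft τ_max = 16T/(πd³), so d = (16T/(π τ_allow))^(1/3) = (16·1581/(π·5.41×10^7))^(1/3) = 0.05299 m.

53.0 mm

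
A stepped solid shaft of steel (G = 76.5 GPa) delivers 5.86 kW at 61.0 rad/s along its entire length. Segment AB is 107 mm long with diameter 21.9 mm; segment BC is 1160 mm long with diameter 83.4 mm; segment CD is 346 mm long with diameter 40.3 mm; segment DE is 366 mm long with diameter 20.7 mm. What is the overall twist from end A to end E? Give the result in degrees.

ω = 61.0 rad/s, so T = P/ω = 5.86×10³ / 61.00 = 96.07 N·m.
J_AB = π(0.0219)⁴/32 = 2.26×10^-8 m⁴; J_BC = π(0.0834)⁴/32 = 4.75×10^-6 m⁴; J_CD = π(0.0403)⁴/32 = 2.59×10^-7 m⁴; J_DE = π(0.0207)⁴/32 = 1.80×10^-8 m⁴.
θ = (T/G)·Σ L_i/J_i = (96.07/76.5×10⁹)·(0.107/2.26×10^-8 + 1.16/4.75×10^-6 + 0.346/2.59×10^-7 + 0.366/1.80×10^-8) = 0.03343 rad.

1.92°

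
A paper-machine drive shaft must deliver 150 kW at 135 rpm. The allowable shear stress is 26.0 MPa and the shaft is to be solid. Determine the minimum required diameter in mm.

128 mm

ω = 2π·135/60 = 14.14 rad/s, so T = P/ω = 150×10³ / 14.14 = 10610 N·m.
For a solid shaft τ_max = 16T/(πd³), so d = (16T/(π τ_allow))^(1/3) = (16·10610/(π·2.60×10^7))^(1/3) = 0.1276 m.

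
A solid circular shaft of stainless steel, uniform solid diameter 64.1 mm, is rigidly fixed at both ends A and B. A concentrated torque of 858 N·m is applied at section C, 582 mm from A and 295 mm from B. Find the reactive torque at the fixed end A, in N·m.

With uniform GJ and both ends fixed, compatibility θ_AC = θ_CB gives T_A·a = T_B·b, together with T_A + T_B = T₀.
T_A = T₀·b/(a+b) = 858.0·295/877.0 = 288.6 N·m; T_B = 569.4 N·m.

289 N·m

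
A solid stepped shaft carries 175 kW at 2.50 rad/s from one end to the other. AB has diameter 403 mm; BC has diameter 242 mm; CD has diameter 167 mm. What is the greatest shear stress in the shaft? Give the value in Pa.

7.65e7 Pa

ω = 2.50 rad/s, so T = P/ω = 175×10³ / 2.500 = 70000 N·m.
Under the same torque, τ_max = 16T/(πd³) is largest where d is smallest — segment CD (d = 167 mm).
τ_max = 16·70000/(π·(0.167)³) = 7.655×10^7 Pa.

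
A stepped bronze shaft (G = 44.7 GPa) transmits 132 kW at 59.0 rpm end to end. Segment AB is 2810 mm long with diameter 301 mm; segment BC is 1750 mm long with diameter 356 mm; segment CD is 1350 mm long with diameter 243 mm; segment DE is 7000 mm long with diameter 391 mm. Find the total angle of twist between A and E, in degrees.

0.317°

ω = 2π·59.0/60 = 6.178 rad/s, so T = P/ω = 132×10³ / 6.178 = 21360 N·m.
J_AB = π(0.301)⁴/32 = 8.06×10^-4 m⁴; J_BC = π(0.356)⁴/32 = 1.58×10^-3 m⁴; J_CD = π(0.243)⁴/32 = 3.42×10^-4 m⁴; J_DE = π(0.391)⁴/32 = 2.29×10^-3 m⁴.
θ = (T/G)·Σ L_i/J_i = (21360/44.7×10⁹)·(2.81/8.06×10^-4 + 1.75/1.58×10^-3 + 1.35/3.42×10^-4 + 7.00/2.29×10^-3) = 5.540×10^-3 rad.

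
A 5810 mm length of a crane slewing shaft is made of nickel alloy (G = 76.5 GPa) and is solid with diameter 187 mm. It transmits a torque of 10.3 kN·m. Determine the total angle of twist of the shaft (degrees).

0.373°

J = πd⁴/32 = π(0.187)⁴/32 = 1.201×10^-4 m⁴.
θ = T·L/(G·J) = 10300 × 5.81 / (76.5×10⁹ × 1.201×10^-4) = 6.516×10^-3 rad.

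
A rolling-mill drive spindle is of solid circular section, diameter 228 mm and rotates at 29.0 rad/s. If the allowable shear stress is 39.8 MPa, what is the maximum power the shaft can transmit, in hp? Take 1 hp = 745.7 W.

J = πd⁴/32 = π(0.228)⁴/32 = 2.653×10^-4 m⁴.
T_max = τ_allow·J/r = 3.98×10^7 × 2.653×10^-4 / 0.114 = 92620 N·m.
ω = 29.0 rad/s, so P_max = T_max·ω = 2.686×10^6 W.

3600 hp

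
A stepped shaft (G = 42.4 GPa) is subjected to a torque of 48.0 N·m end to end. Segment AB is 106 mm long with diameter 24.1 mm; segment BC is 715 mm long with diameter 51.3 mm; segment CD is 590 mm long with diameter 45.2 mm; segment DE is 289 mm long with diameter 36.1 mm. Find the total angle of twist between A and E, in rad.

0.00841 rad

J_AB = π(0.0241)⁴/32 = 3.31×10^-8 m⁴; J_BC = π(0.0513)⁴/32 = 6.80×10^-7 m⁴; J_CD = π(0.0452)⁴/32 = 4.10×10^-7 m⁴; J_DE = π(0.0361)⁴/32 = 1.67×10^-7 m⁴.
θ = (T/G)·Σ L_i/J_i = (48.00/42.4×10⁹)·(0.106/3.31×10^-8 + 0.715/6.80×10^-7 + 0.590/4.10×10^-7 + 0.289/1.67×10^-7) = 8.406×10^-3 rad.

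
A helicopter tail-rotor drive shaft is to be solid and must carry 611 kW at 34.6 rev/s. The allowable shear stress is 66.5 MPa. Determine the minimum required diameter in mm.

ω = 2π·34.6 = 217.4 rad/s, so T = P/ω = 611×10³ / 217.4 = 2811 N·m.
For a solid shaft τ_max = 16T/(πd³), so d = (16T/(π τ_allow))^(1/3) = (16·2811/(π·6.65×10^7))^(1/3) = 0.05993 m.

59.9 mm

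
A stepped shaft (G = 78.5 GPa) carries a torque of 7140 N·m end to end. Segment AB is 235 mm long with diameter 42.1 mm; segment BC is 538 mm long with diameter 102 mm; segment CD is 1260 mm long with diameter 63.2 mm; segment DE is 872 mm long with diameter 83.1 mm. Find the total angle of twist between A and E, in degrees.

J_AB = π(0.0421)⁴/32 = 3.08×10^-7 m⁴; J_BC = π(0.102)⁴/32 = 1.06×10^-5 m⁴; J_CD = π(0.0632)⁴/32 = 1.57×10^-6 m⁴; J_DE = π(0.0831)⁴/32 = 4.68×10^-6 m⁴.
θ = (T/G)·Σ L_i/J_i = (7140/78.5×10⁹)·(0.235/3.08×10^-7 + 0.538/1.06×10^-5 + 1.26/1.57×10^-6 + 0.872/4.68×10^-6) = 0.1640 rad.

9.40°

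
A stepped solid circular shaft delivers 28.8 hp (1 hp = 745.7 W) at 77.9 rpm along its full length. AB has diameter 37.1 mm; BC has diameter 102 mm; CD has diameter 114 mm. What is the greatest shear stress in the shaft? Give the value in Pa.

2.63e8 Pa

ω = 2π·77.9/60 = 8.158 rad/s, so T = P/ω = 28.8×745.7 / 8.158 = 2633 N·m.
Under the same torque, τ_max = 16T/(πd³) is largest where d is smallest — segment AB (d = 37.1 mm).
τ_max = 16·2633/(π·(0.0371)³) = 2.626×10^8 Pa.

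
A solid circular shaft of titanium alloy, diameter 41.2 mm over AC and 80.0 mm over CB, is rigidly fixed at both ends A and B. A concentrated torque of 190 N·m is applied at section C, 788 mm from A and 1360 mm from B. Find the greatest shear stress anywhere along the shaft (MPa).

1.69 MPa

Compatibility: T_A·a/J_AC = T_B·b/J_CB with T_A + T_B = T₀.
J_AC = 2.83×10^-7 m⁴, J_CB = 4.02×10^-6 m⁴, so T_A = T₀·(J_AC/a)/((J_AC/a)+(J_CB/b)) = 20.57 N·m, T_B = 169.4 N·m.
τ in each portion: τ_AC = 1.50×10^6 Pa, τ_CB = 1.69×10^6 Pa; maximum is in CB.
τ_max = T_CB·r/J = 169.4·0.0400/4.02×10^-6 = 1.685×10^6 Pa.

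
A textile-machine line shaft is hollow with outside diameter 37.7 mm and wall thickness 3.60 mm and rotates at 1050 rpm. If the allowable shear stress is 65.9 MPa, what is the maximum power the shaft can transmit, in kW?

43.6 kW

J = π(d_o⁴ − d_i⁴)/32 = π(0.0377⁴ − 0.0305⁴)/32 = 1.134×10^-7 m⁴.
T_max = τ_allow·J/r = 6.59×10^7 × 1.134×10^-7 / 0.0189 = 396.3 N·m.
ω = 2π·1050/60 = 110.0 rad/s, so P_max = T_max·ω = 4.358×10^4 W.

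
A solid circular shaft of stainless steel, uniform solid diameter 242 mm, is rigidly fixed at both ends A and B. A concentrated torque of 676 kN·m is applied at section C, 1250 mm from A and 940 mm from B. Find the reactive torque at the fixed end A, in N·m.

With uniform GJ and both ends fixed, compatibility θ_AC = θ_CB gives T_A·a = T_B·b, together with T_A + T_B = T₀.
T_A = T₀·b/(a+b) = 676000·940/2190 = 290200 N·m; T_B = 385800 N·m.

290000 N·m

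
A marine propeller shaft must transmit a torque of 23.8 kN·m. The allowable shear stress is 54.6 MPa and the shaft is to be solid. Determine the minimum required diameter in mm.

For a solid shaft τ_max = 16T/(πd³), so d = (16T/(π τ_allow))^(1/3) = (16·23800/(π·5.46×10^7))^(1/3) = 0.1305 m.

130 mm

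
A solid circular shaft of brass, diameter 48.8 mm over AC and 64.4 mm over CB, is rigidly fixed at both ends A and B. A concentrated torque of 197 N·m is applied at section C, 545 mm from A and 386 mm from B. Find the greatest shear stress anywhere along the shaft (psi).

442 psi

Compatibility: T_A·a/J_AC = T_B·b/J_CB with T_A + T_B = T₀.
J_AC = 5.57×10^-7 m⁴, J_CB = 1.69×10^-6 m⁴, so T_A = T₀·(J_AC/a)/((J_AC/a)+(J_CB/b)) = 37.29 N·m, T_B = 159.7 N·m.
τ in each portion: τ_AC = 1.63×10^6 Pa, τ_CB = 3.05×10^6 Pa; maximum is in CB.
τ_max = T_CB·r/J = 159.7·0.0322/1.69×10^-6 = 3.045×10^6 Pa.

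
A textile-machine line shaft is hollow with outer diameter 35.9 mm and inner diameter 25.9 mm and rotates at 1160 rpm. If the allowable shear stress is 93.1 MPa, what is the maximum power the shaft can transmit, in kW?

J = π(d_o⁴ − d_i⁴)/32 = π(0.0359⁴ − 0.0259⁴)/32 = 1.189×10^-7 m⁴.
T_max = τ_allow·J/r = 9.31×10^7 × 1.189×10^-7 / 0.0180 = 616.7 N·m.
ω = 2π·1160/60 = 121.5 rad/s, so P_max = T_max·ω = 7.491×10^4 W.

74.9 kW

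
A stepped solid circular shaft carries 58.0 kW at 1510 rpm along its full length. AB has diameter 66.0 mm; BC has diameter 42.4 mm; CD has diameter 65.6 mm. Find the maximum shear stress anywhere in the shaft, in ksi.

3.55 ksi

ω = 2π·1510/60 = 158.1 rad/s, so T = P/ω = 58.0×10³ / 158.1 = 366.8 N·m.
Under the same torque, τ_max = 16T/(πd³) is largest where d is smallest — segment BC (d = 42.4 mm).
τ_max = 16·366.8/(π·(0.0424)³) = 2.451×10^7 Pa.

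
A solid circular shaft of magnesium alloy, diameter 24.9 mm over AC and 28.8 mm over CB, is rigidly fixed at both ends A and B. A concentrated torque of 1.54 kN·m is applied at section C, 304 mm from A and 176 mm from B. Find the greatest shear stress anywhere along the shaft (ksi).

36.0 ksi

Compatibility: T_A·a/J_AC = T_B·b/J_CB with T_A + T_B = T₀.
J_AC = 3.77×10^-8 m⁴, J_CB = 6.75×10^-8 m⁴, so T_A = T₀·(J_AC/a)/((J_AC/a)+(J_CB/b)) = 376.4 N·m, T_B = 1164 N·m.
τ in each portion: τ_AC = 1.24×10^8 Pa, τ_CB = 2.48×10^8 Pa; maximum is in CB.
τ_max = T_CB·r/J = 1164·0.0144/6.75×10^-8 = 2.481×10^8 Pa.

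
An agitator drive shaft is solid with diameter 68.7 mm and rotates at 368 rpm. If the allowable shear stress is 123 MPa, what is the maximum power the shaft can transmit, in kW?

J = πd⁴/32 = π(0.0687)⁴/32 = 2.187×10^-6 m⁴.
T_max = τ_allow·J/r = 1.23×10^8 × 2.187×10^-6 / 0.0343 = 7831 N·m.
ω = 2π·368/60 = 38.54 rad/s, so P_max = T_max·ω = 3.018×10^5 W.

302 kW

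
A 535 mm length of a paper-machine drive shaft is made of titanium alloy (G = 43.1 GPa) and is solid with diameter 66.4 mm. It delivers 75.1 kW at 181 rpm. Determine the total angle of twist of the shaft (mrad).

ω = 2π·181/60 = 18.95 rad/s, so T = P/ω = 75.1×10³ / 18.95 = 3962 N·m.
J = πd⁴/32 = π(0.0664)⁴/32 = 1.908×10^-6 m⁴.
θ = T·L/(G·J) = 3962 × 0.535 / (43.1×10⁹ × 1.908×10^-6) = 0.02577 rad.

25.8 mrad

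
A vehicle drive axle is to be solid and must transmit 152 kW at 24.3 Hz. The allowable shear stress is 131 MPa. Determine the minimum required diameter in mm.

33.8 mm

ω = 2π·24.3 = 152.7 rad/s, so T = P/ω = 152×10³ / 152.7 = 995.5 N·m.
For a solid shaft τ_max = 16T/(πd³), so d = (16T/(π τ_allow))^(1/3) = (16·995.5/(π·1.31×10^8))^(1/3) = 0.03383 m.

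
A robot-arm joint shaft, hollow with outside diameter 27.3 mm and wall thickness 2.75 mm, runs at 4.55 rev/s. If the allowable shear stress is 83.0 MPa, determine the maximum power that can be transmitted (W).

J = π(d_o⁴ − d_i⁴)/32 = π(0.0273⁴ − 0.0218⁴)/32 = 3.236×10^-8 m⁴.
T_max = τ_allow·J/r = 8.30×10^7 × 3.236×10^-8 / 0.0137 = 196.8 N·m.
ω = 2π·4.55 = 28.59 rad/s, so P_max = T_max·ω = 5625 W.

5630 W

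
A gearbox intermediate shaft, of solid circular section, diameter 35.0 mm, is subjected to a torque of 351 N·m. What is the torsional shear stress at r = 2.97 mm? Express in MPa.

7.08 MPa

J = πd⁴/32 = π(0.0350)⁴/32 = 1.473×10^-7 m⁴.
Shear stress varies linearly with radius: τ = T·r/J = 351.0 × 0.00297 / 1.473×10^-7 = 7.076×10^6 Pa.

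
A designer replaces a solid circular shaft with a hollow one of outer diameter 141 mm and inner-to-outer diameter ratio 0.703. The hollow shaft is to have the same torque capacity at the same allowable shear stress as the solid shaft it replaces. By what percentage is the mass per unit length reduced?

Equal τ_max and T ⇒ the solid shaft needs d_s³ = d_o³(1−k⁴), so d_s = 141·(1−0.703⁴)^(1/3) = 128.4 mm.
Area ratio A_h/A_s = d_o²(1−k²)/d_s² = (1−k²)/(1−k⁴)^(2/3) = 0.6096.
Mass saving = 1 − 0.6096 = 39.0 %.

39.0 %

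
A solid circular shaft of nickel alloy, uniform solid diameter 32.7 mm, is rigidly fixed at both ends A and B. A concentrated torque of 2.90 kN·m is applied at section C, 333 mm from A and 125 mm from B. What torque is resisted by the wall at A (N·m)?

791 N·m

With uniform GJ and both ends fixed, compatibility θ_AC = θ_CB gives T_A·a = T_B·b, together with T_A + T_B = T₀.
T_A = T₀·b/(a+b) = 2900·125/458.0 = 791.5 N·m; T_B = 2109 N·m.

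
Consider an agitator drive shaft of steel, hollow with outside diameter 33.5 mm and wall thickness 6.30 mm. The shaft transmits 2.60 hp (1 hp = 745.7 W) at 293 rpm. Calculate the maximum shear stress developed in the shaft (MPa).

ω = 2π·293/60 = 30.68 rad/s, so T = P/ω = 2.60×745.7 / 30.68 = 63.19 N·m.
J = π(d_o⁴ − d_i⁴)/32 = π(0.0335⁴ − 0.0209⁴)/32 = 1.049×10^-7 m⁴.
τ_max = T·r/J = 63.19 × 0.0168 / 1.049×10^-7 = 1.009×10^7 Pa.

10.1 MPa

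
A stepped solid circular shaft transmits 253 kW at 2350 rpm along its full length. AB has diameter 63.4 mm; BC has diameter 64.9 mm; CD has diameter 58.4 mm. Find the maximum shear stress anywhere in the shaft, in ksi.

ω = 2π·2350/60 = 246.1 rad/s, so T = P/ω = 253×10³ / 246.1 = 1028 N·m.
Under the same torque, τ_max = 16T/(πd³) is largest where d is smallest — segment CD (d = 58.4 mm).
τ_max = 16·1028/(π·(0.0584)³) = 2.629×10^7 Pa.

3.81 ksi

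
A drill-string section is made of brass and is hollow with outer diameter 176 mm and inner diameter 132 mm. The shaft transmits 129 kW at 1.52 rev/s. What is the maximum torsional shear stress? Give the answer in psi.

ω = 2π·1.52 = 9.550 rad/s, so T = P/ω = 129×10³ / 9.550 = 13510 N·m.
J = π(d_o⁴ − d_i⁴)/32 = π(0.176⁴ − 0.132⁴)/32 = 6.439×10^-5 m⁴.
τ_max = T·r/J = 13510 × 0.0880 / 6.439×10^-5 = 1.846×10^7 Pa.

2680 psi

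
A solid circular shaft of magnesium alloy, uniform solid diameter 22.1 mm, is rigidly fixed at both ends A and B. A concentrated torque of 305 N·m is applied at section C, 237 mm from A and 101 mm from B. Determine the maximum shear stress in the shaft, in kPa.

101000 kPa

With uniform GJ and both ends fixed, compatibility θ_AC = θ_CB gives T_A·a = T_B·b, together with T_A + T_B = T₀.
T_A = T₀·b/(a+b) = 305.0·101/338.0 = 91.14 N·m; T_B = 213.9 N·m.
τ in each portion: τ_AC = 4.30×10^7 Pa, τ_CB = 1.01×10^8 Pa; maximum is in CB.
τ_max = T_CB·r/J = 213.9·0.0111/2.34×10^-8 = 1.009×10^8 Pa.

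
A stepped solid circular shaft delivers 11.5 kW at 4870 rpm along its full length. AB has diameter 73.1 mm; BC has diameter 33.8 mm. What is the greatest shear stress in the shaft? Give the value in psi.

431 psi

ω = 2π·4870/60 = 510.0 rad/s, so T = P/ω = 11.5×10³ / 510.0 = 22.55 N·m.
Under the same torque, τ_max = 16T/(πd³) is largest where d is smallest — segment BC (d = 33.8 mm).
τ_max = 16·22.55/(π·(0.0338)³) = 2.974×10^6 Pa.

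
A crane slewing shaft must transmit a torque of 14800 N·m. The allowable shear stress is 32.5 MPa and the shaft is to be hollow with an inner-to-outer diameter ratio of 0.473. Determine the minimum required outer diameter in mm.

For a hollow shaft with d_i/d_o = 0.473: τ_max = 16T/(π d_o³ (1−k⁴)), so d_o = [16T/(π τ_allow (1−k⁴))]^(1/3) = [16·14800/(π·3.25×10^7·0.9499)]^(1/3) = 0.1347 m.

135 mm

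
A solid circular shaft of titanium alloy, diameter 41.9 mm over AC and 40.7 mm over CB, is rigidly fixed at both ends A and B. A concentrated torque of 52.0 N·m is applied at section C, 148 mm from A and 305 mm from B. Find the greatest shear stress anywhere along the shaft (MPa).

2.51 MPa

Compatibility: T_A·a/J_AC = T_B·b/J_CB with T_A + T_B = T₀.
J_AC = 3.03×10^-7 m⁴, J_CB = 2.69×10^-7 m⁴, so T_A = T₀·(J_AC/a)/((J_AC/a)+(J_CB/b)) = 36.31 N·m, T_B = 15.69 N·m.
τ in each portion: τ_AC = 2.51×10^6 Pa, τ_CB = 1.19×10^6 Pa; maximum is in AC.
τ_max = T_AC·r/J = 36.31·0.0209/3.03×10^-7 = 2.514×10^6 Pa.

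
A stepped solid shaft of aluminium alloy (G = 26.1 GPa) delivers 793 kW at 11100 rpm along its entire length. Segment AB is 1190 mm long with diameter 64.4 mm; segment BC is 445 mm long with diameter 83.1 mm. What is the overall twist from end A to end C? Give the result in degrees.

ω = 2π·11100/60 = 1162 rad/s, so T = P/ω = 793×10³ / 1162 = 682.2 N·m.
J_AB = π(0.0644)⁴/32 = 1.69×10^-6 m⁴; J_BC = π(0.0831)⁴/32 = 4.68×10^-6 m⁴.
θ = (T/G)·Σ L_i/J_i = (682.2/26.1×10⁹)·(1.19/1.69×10^-6 + 0.445/4.68×10^-6) = 0.02090 rad.

1.20°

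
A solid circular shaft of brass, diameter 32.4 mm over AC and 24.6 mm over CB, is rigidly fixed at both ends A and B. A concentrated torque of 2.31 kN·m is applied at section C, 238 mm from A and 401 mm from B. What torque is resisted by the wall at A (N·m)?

1930 N·m

Compatibility: T_A·a/J_AC = T_B·b/J_CB with T_A + T_B = T₀.
J_AC = 1.08×10^-7 m⁴, J_CB = 3.60×10^-8 m⁴, so T_A = T₀·(J_AC/a)/((J_AC/a)+(J_CB/b)) = 1929 N·m, T_B = 380.6 N·m.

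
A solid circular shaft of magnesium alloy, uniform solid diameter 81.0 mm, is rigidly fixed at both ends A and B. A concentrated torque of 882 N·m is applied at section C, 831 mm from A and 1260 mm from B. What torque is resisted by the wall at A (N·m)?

531 N·m

With uniform GJ and both ends fixed, compatibility θ_AC = θ_CB gives T_A·a = T_B·b, together with T_A + T_B = T₀.
T_A = T₀·b/(a+b) = 882.0·1260/2091 = 531.5 N·m; T_B = 350.5 N·m.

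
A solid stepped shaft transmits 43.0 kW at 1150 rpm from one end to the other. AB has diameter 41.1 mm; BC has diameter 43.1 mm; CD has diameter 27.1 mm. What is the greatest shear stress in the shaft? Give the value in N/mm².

ω = 2π·1150/60 = 120.4 rad/s, so T = P/ω = 43.0×10³ / 120.4 = 357.1 N·m.
Under the same torque, τ_max = 16T/(πd³) is largest where d is smallest — segment CD (d = 27.1 mm).
τ_max = 16·357.1/(π·(0.0271)³) = 9.137×10^7 Pa.

91.4 N/mm²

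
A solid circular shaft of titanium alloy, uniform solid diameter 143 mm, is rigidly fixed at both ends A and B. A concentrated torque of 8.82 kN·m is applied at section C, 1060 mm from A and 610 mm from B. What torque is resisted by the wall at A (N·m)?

3220 N·m

With uniform GJ and both ends fixed, compatibility θ_AC = θ_CB gives T_A·a = T_B·b, together with T_A + T_B = T₀.
T_A = T₀·b/(a+b) = 8820·610/1670 = 3222 N·m; T_B = 5598 N·m.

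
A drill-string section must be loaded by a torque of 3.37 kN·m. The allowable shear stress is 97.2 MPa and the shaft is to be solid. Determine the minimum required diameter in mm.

For a solid shaft τ_max = 16T/(πd³), so d = (16T/(π τ_allow))^(1/3) = (16·3370/(π·9.72×10^7))^(1/3) = 0.05610 m.

56.1 mm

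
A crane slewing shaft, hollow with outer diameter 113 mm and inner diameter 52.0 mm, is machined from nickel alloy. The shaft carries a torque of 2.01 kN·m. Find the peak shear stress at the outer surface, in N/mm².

J = π(d_o⁴ − d_i⁴)/32 = π(0.113⁴ − 0.0520⁴)/32 = 1.529×10^-5 m⁴.
τ_max = T·r/J = 2010 × 0.0565 / 1.529×10^-5 = 7.428×10^6 Pa.

7.43 N/mm²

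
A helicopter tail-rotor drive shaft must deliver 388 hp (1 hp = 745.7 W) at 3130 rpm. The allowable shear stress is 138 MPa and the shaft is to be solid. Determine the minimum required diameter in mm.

31.9 mm

ω = 2π·3130/60 = 327.8 rad/s, so T = P/ω = 388×745.7 / 327.8 = 882.7 N·m.
For a solid shaft τ_max = 16T/(πd³), so d = (16T/(π τ_allow))^(1/3) = (16·882.7/(π·1.38×10^8))^(1/3) = 0.03194 m.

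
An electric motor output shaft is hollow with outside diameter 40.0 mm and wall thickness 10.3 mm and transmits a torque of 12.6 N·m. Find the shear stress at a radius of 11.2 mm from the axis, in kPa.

J = π(d_o⁴ − d_i⁴)/32 = π(0.0400⁴ − 0.0194⁴)/32 = 2.374×10^-7 m⁴.
Shear stress varies linearly with radius: τ = T·r/J = 12.60 × 0.0112 / 2.374×10^-7 = 5.944×10^5 Pa.

594 kPa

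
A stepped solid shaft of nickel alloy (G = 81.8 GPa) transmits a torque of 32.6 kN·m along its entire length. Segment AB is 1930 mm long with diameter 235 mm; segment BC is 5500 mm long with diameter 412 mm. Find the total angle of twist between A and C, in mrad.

J_AB = π(0.235)⁴/32 = 2.99×10^-4 m⁴; J_BC = π(0.412)⁴/32 = 2.83×10^-3 m⁴.
θ = (T/G)·Σ L_i/J_i = (32600/81.8×10⁹)·(1.93/2.99×10^-4 + 5.50/2.83×10^-3) = 3.344×10^-3 rad.

3.34 mrad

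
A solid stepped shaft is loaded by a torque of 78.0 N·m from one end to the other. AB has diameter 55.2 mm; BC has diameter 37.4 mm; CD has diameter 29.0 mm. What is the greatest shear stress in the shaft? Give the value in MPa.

16.3 MPa

Under the same torque, τ_max = 16T/(πd³) is largest where d is smallest — segment CD (d = 29.0 mm).
τ_max = 16·78.00/(π·(0.0290)³) = 1.629×10^7 Pa.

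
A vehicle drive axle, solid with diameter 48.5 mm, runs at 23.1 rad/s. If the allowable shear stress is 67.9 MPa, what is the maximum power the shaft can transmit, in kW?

J = πd⁴/32 = π(0.0485)⁴/32 = 5.432×10^-7 m⁴.
T_max = τ_allow·J/r = 6.79×10^7 × 5.432×10^-7 / 0.0243 = 1521 N·m.
ω = 23.1 rad/s, so P_max = T_max·ω = 3.513×10^4 W.

35.1 kW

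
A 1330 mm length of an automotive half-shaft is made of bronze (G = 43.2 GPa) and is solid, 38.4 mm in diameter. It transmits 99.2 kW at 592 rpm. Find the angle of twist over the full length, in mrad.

231 mrad

ω = 2π·592/60 = 61.99 rad/s, so T = P/ω = 99.2×10³ / 61.99 = 1600 N·m.
J = πd⁴/32 = π(0.0384)⁴/32 = 2.135×10^-7 m⁴.
θ = T·L/(G·J) = 1600 × 1.33 / (43.2×10⁹ × 2.135×10^-7) = 0.2308 rad.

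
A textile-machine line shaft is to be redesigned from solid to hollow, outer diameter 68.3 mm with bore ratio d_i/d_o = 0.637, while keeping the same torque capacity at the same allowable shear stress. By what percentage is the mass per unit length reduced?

Equal τ_max and T ⇒ the solid shaft needs d_s³ = d_o³(1−k⁴), so d_s = 68.3·(1−0.637⁴)^(1/3) = 64.32 mm.
Area ratio A_h/A_s = d_o²(1−k²)/d_s² = (1−k²)/(1−k⁴)^(2/3) = 0.6700.
Mass saving = 1 − 0.6700 = 33.0 %.

33.0 %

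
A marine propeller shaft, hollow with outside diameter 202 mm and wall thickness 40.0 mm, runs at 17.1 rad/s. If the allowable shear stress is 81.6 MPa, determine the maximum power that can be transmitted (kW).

1960 kW

J = π(d_o⁴ − d_i⁴)/32 = π(0.202⁴ − 0.122⁴)/32 = 1.417×10^-4 m⁴.
T_max = τ_allow·J/r = 8.16×10^7 × 1.417×10^-4 / 0.101 = 114500 N·m.
ω = 17.1 rad/s, so P_max = T_max·ω = 1.958×10^6 W.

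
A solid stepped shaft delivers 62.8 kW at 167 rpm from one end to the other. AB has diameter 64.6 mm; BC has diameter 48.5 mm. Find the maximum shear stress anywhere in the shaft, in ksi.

23.3 ksi

ω = 2π·167/60 = 17.49 rad/s, so T = P/ω = 62.8×10³ / 17.49 = 3591 N·m.
Under the same torque, τ_max = 16T/(πd³) is largest where d is smallest — segment BC (d = 48.5 mm).
τ_max = 16·3591/(π·(0.0485)³) = 1.603×10^8 Pa.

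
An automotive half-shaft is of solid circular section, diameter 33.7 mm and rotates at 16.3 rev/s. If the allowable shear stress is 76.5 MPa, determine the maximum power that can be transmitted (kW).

58.9 kW

J = πd⁴/32 = π(0.0337)⁴/32 = 1.266×10^-7 m⁴.
T_max = τ_allow·J/r = 7.65×10^7 × 1.266×10^-7 / 0.0169 = 574.9 N·m.
ω = 2π·16.3 = 102.4 rad/s, so P_max = T_max·ω = 5.888×10^4 W.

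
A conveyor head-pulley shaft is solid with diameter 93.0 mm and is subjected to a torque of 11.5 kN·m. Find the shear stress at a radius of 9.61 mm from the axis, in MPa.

15.0 MPa

J = πd⁴/32 = π(0.0930)⁴/32 = 7.344×10^-6 m⁴.
Shear stress varies linearly with radius: τ = T·r/J = 11500 × 0.00961 / 7.344×10^-6 = 1.505×10^7 Pa.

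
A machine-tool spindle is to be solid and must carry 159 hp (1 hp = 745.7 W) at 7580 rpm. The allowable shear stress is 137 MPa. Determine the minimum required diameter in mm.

ω = 2π·7580/60 = 793.8 rad/s, so T = P/ω = 159×745.7 / 793.8 = 149.4 N·m.
For a solid shaft τ_max = 16T/(πd³), so d = (16T/(π τ_allow))^(1/3) = (16·149.4/(π·1.37×10^8))^(1/3) = 0.01771 m.

17.7 mm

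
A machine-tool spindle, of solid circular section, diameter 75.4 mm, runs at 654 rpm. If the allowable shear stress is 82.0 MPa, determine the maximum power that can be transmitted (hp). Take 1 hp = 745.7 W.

634 hp

J = πd⁴/32 = π(0.0754)⁴/32 = 3.173×10^-6 m⁴.
T_max = τ_allow·J/r = 8.20×10^7 × 3.173×10^-6 / 0.0377 = 6902 N·m.
ω = 2π·654/60 = 68.49 rad/s, so P_max = T_max·ω = 4.727×10^5 W.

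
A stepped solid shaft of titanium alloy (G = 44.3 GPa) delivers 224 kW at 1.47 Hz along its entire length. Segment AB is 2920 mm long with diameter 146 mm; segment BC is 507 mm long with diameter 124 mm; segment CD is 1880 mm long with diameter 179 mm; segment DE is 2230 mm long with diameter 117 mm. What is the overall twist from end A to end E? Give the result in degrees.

7.13°

ω = 2π·1.47 = 9.236 rad/s, so T = P/ω = 224×10³ / 9.236 = 24250 N·m.
J_AB = π(0.146)⁴/32 = 4.46×10^-5 m⁴; J_BC = π(0.124)⁴/32 = 2.32×10^-5 m⁴; J_CD = π(0.179)⁴/32 = 1.01×10^-4 m⁴; J_DE = π(0.117)⁴/32 = 1.84×10^-5 m⁴.
θ = (T/G)·Σ L_i/J_i = (24250/44.3×10⁹)·(2.92/4.46×10^-5 + 0.507/2.32×10^-5 + 1.88/1.01×10^-4 + 2.23/1.84×10^-5) = 0.1244 rad.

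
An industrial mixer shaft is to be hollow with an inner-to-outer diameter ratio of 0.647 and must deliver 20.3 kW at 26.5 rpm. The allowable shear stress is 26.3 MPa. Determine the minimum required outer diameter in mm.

120 mm

ω = 2π·26.5/60 = 2.775 rad/s, so T = P/ω = 20.3×10³ / 2.775 = 7315 N·m.
For a hollow shaft with d_i/d_o = 0.647: τ_max = 16T/(π d_o³ (1−k⁴)), so d_o = [16T/(π τ_allow (1−k⁴))]^(1/3) = [16·7315/(π·2.63×10^7·0.8248)]^(1/3) = 0.1198 m.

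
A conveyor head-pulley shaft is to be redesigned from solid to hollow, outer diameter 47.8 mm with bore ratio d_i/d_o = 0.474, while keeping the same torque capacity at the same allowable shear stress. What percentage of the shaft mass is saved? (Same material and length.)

19.7 %

Equal τ_max and T ⇒ the solid shaft needs d_s³ = d_o³(1−k⁴), so d_s = 47.8·(1−0.474⁴)^(1/3) = 46.98 mm.
Area ratio A_h/A_s = d_o²(1−k²)/d_s² = (1−k²)/(1−k⁴)^(2/3) = 0.8026.
Mass saving = 1 − 0.8026 = 19.7 %.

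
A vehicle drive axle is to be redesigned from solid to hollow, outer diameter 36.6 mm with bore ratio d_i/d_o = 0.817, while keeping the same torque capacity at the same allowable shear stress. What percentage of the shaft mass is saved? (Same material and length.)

50.7 %

Equal τ_max and T ⇒ the solid shaft needs d_s³ = d_o³(1−k⁴), so d_s = 36.6·(1−0.817⁴)^(1/3) = 30.07 mm.
Area ratio A_h/A_s = d_o²(1−k²)/d_s² = (1−k²)/(1−k⁴)^(2/3) = 0.4927.
Mass saving = 1 − 0.4927 = 50.7 %.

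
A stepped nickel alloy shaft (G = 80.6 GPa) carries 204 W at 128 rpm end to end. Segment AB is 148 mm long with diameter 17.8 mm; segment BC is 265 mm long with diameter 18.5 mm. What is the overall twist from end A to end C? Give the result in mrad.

ω = 2π·128/60 = 13.40 rad/s, so T = P/ω = 204 / 13.40 = 15.22 N·m.
J_AB = π(0.0178)⁴/32 = 9.86×10^-9 m⁴; J_BC = π(0.0185)⁴/32 = 1.15×10^-8 m⁴.
θ = (T/G)·Σ L_i/J_i = (15.22/80.6×10⁹)·(0.148/9.86×10^-9 + 0.265/1.15×10^-8) = 7.187×10^-3 rad.

7.19 mrad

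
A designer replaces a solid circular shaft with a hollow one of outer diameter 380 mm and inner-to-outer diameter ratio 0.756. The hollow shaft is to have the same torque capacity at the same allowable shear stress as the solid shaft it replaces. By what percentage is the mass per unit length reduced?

Equal τ_max and T ⇒ the solid shaft needs d_s³ = d_o³(1−k⁴), so d_s = 380·(1−0.756⁴)^(1/3) = 333.1 mm.
Area ratio A_h/A_s = d_o²(1−k²)/d_s² = (1−k²)/(1−k⁴)^(2/3) = 0.5577.
Mass saving = 1 − 0.5577 = 44.2 %.

44.2 %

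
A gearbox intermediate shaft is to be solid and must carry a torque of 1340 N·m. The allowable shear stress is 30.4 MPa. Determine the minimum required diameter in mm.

For a solid shaft τ_max = 16T/(πd³), so d = (16T/(π τ_allow))^(1/3) = (16·1340/(π·3.04×10^7))^(1/3) = 0.06078 m.

60.8 mm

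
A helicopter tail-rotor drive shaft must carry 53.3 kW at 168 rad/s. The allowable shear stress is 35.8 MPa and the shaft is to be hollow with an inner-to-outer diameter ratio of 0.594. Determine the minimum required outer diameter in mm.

ω = 168 rad/s, so T = P/ω = 53.3×10³ / 168.0 = 317.3 N·m.
For a hollow shaft with d_i/d_o = 0.594: τ_max = 16T/(π d_o³ (1−k⁴)), so d_o = [16T/(π τ_allow (1−k⁴))]^(1/3) = [16·317.3/(π·3.58×10^7·0.8755)]^(1/3) = 0.03722 m.

37.2 mm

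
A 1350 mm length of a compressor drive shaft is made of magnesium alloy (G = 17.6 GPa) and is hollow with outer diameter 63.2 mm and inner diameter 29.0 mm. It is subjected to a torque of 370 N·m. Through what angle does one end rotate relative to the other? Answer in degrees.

1.09°

J = π(d_o⁴ − d_i⁴)/32 = π(0.0632⁴ − 0.0290⁴)/32 = 1.497×10^-6 m⁴.
θ = T·L/(G·J) = 370.0 × 1.35 / (17.6×10⁹ × 1.497×10^-6) = 0.01896 rad.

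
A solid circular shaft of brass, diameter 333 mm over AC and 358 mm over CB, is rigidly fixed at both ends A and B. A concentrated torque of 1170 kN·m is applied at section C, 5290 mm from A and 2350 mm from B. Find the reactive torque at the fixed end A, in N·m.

292000 N·m

Compatibility: T_A·a/J_AC = T_B·b/J_CB with T_A + T_B = T₀.
J_AC = 1.21×10^-3 m⁴, J_CB = 1.61×10^-3 m⁴, so T_A = T₀·(J_AC/a)/((J_AC/a)+(J_CB/b)) = 292000 N·m, T_B = 878000 N·m.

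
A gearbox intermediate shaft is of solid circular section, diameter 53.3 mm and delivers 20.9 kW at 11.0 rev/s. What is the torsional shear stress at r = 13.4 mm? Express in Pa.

5.11e6 Pa

ω = 2π·11.0 = 69.12 rad/s, so T = P/ω = 20.9×10³ / 69.12 = 302.4 N·m.
J = πd⁴/32 = π(0.0533)⁴/32 = 7.923×10^-7 m⁴.
Shear stress varies linearly with radius: τ = T·r/J = 302.4 × 0.0134 / 7.923×10^-7 = 5.114×10^6 Pa.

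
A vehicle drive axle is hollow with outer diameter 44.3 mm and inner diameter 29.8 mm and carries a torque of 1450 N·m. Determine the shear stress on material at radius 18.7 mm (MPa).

J = π(d_o⁴ − d_i⁴)/32 = π(0.0443⁴ − 0.0298⁴)/32 = 3.007×10^-7 m⁴.
Shear stress varies linearly with radius: τ = T·r/J = 1450 × 0.0187 / 3.007×10^-7 = 9.018×10^7 Pa.

90.2 MPa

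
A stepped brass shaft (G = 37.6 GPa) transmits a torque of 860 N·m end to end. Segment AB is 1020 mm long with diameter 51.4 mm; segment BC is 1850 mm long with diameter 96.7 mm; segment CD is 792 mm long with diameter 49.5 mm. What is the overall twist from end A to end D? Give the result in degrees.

J_AB = π(0.0514)⁴/32 = 6.85×10^-7 m⁴; J_BC = π(0.0967)⁴/32 = 8.58×10^-6 m⁴; J_CD = π(0.0495)⁴/32 = 5.89×10^-7 m⁴.
θ = (T/G)·Σ L_i/J_i = (860.0/37.6×10⁹)·(1.02/6.85×10^-7 + 1.85/8.58×10^-6 + 0.792/5.89×10^-7) = 0.06971 rad.

3.99°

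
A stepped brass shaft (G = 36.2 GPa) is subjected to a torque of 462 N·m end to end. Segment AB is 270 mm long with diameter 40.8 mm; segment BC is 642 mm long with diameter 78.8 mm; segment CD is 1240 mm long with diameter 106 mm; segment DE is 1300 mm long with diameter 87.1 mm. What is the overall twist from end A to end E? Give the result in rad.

0.0190 rad

J_AB = π(0.0408)⁴/32 = 2.72×10^-7 m⁴; J_BC = π(0.0788)⁴/32 = 3.79×10^-6 m⁴; J_CD = π(0.106)⁴/32 = 1.24×10^-5 m⁴; J_DE = π(0.0871)⁴/32 = 5.65×10^-6 m⁴.
θ = (T/G)·Σ L_i/J_i = (462.0/36.2×10⁹)·(0.270/2.72×10^-7 + 0.642/3.79×10^-6 + 1.24/1.24×10^-5 + 1.30/5.65×10^-6) = 0.01904 rad.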